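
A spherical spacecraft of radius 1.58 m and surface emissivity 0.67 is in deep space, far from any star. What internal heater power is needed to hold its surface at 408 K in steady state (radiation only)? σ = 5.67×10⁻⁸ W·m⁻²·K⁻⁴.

P = εσ·4πr²·T⁴.
4πr² = 31.37 m²; T⁴ = 2.771×10¹⁰ K⁴.
P = 0.67·5.67×10⁻⁸·31.37·2.771×10¹⁰.

P ≈ 33000 W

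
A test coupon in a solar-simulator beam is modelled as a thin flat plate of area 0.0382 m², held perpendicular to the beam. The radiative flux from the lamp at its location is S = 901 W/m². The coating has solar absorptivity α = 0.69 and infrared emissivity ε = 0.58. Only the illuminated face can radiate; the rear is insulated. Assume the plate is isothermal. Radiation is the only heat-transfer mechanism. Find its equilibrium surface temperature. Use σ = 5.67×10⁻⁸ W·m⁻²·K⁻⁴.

T ≈ 371 K

At equilibrium, absorbed power = emitted power.
Absorbing cross-section = A = 0.03820 m²; emitting surface = A = 0.03820 m² (ratio 1).
αS·A_cross = εσ·A_surf·T⁴  ⇒  T⁴ = αS/(ε·1σ).
T⁴ = 0.690·901/(0.58·1·5.67×10⁻⁸) = 1.890×10¹⁰ K⁴.
T = (1.890×10¹⁰)^(1/4).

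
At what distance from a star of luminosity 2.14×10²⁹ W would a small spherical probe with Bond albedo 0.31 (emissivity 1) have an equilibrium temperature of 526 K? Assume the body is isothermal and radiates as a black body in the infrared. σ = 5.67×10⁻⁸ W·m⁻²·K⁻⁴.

d ≈ 8.23×10¹¹ m

For an isothermal black-emitting sphere, (1−a)S·πr² = σ·4πr²·T⁴ ⇒ S = 4σT⁴/(1−a).
S = 4·5.67×10⁻⁸·(526)⁴/0.690 = 25160 W/m².
Flux falls as S = L/(4πd²), so d = √(L/(4πS)) = √(2.14×10²⁹/(4π·25160)).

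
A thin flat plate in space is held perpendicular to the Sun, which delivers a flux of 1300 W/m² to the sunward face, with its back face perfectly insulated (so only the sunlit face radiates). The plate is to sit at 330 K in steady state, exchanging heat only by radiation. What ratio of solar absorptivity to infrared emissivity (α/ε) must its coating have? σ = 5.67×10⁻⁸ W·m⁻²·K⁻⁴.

Balance: αS·A = εσ·1A·T⁴ ⇒ α/ε = σT⁴/S.
α/ε = 5.67×10⁻⁸·(330)⁴/1300 = 5.67×10⁻⁸·1.186×10¹⁰/1300.

α/ε ≈ 0.517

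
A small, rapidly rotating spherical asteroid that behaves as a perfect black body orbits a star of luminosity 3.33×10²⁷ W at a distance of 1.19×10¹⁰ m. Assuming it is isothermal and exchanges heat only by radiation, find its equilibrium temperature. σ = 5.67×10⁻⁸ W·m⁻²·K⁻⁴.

First find the stellar flux at distance d: S = L/(4πd²) = 3.33×10²⁷/(4π·(1.19×10¹⁰)²) = 1.871×10⁶ W/m².
For an isothermal sphere, absorbed (1−a)S·πr² = emitted σ·4πr²·T⁴, so T⁴ = (1−a)S/(4σ).
T⁴ = 1.00·1.871×10⁶/(4·5.67×10⁻⁸) = 8.251×10¹² K⁴.

T ≈ 1690 K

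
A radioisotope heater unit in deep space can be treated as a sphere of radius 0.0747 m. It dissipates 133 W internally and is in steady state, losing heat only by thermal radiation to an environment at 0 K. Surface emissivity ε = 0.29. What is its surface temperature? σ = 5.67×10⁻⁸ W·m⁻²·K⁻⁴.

Steady state: internal power = radiated power, P = εσA T⁴.
Radiating area A = 4πr² = 0.07012 m².
T⁴ = P/(εσA) = 133/(0.29·5.67×10⁻⁸·0.07012) = 1.154×10¹¹ K⁴.
T = (1.154×10¹¹)^(1/4).

T ≈ 583 K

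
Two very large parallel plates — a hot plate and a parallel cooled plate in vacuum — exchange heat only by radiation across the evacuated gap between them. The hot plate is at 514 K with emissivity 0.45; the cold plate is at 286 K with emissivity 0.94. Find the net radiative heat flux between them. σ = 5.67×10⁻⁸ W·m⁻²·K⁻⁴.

For two infinite grey parallel plates, q = σ(T₁⁴ − T₂⁴)/(1/ε₁ + 1/ε₂ − 1).
T₁⁴ − T₂⁴ = 6.980×10¹⁰ − 6.691×10⁹ = 6.311×10¹⁰ K⁴.
1/ε₁ + 1/ε₂ − 1 = 2.222 + 1.064 − 1 = 2.286.
q = 5.67×10⁻⁸ × 6.311×10¹⁰ / 2.286.

q ≈ 1570 W/m²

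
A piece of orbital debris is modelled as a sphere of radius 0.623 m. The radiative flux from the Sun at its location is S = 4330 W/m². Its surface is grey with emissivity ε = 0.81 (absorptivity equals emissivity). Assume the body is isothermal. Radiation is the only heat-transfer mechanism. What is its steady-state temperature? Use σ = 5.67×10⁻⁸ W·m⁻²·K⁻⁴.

T ≈ 372 K

At equilibrium, absorbed power = emitted power.
Absorbing cross-section = πr² = 1.219 m²; emitting surface = 4πr² = 4.877 m² (ratio 4).
εS·A_cross = εσ·A_surf·T⁴  ⇒  T⁴ = S/(4σ)   (ε cancels).
T⁴ = 4330/(4·5.67×10⁻⁸) = 1.909×10¹⁰ K⁴.
T = (1.909×10¹⁰)^(1/4).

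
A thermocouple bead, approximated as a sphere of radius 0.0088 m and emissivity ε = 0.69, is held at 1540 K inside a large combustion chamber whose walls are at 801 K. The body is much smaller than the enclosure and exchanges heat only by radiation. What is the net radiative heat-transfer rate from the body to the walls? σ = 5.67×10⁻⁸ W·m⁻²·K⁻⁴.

P_net ≈ 198 W

For a small grey body in a large enclosure: P_net = εσA(T_body⁴ − T_wall⁴).
A = 4πr² = 9.731×10⁻⁴ m²; T_body⁴ − T_wall⁴ = 5.624×10¹² − 4.117×10¹¹ = 5.213×10¹² K⁴.
|P_net| = 0.69·5.67×10⁻⁸·9.731×10⁻⁴·5.213×10¹².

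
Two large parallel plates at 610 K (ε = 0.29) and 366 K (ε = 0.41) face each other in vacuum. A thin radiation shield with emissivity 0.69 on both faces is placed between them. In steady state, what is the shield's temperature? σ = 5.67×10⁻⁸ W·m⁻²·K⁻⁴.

T_s ≈ 513 K

In steady state the net flux on the hot side equals that on the cold side.
σ(T₁⁴−T_s⁴)/D₁ = σ(T_s⁴−T₂⁴)/D₂, with D₁ = 1/ε₁+1/ε_s−1 = 3.898, D₂ = 1/ε_s+1/ε₂−1 = 2.888.
Solve for T_s⁴: T_s⁴ = (D₂·T₁⁴ + D₁·T₂⁴)/(D₁+D₂) = 6.924×10¹⁰ K⁴.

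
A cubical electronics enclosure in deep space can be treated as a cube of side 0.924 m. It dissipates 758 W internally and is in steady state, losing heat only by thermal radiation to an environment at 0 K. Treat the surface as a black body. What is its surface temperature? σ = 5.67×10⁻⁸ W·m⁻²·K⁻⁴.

T ≈ 226 K

Steady state: internal power = radiated power, P = εσA T⁴.
Radiating area A = 6L² = 5.123 m².
T⁴ = P/(εσA) = 758/(1.0·5.67×10⁻⁸·5.123) = 2.610×10⁹ K⁴.
T = (2.610×10⁹)^(1/4).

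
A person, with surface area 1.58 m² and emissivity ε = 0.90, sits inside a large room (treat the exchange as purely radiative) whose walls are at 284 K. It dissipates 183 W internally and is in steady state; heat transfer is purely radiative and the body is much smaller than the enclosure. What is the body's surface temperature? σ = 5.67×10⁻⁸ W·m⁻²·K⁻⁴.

For a small grey body in a large enclosure, net radiated power = εσA(T⁴ − T_w⁴).
Steady state: P = εσA(T⁴ − T_w⁴) with A = 1.58 m².
T⁴ = P/(εσA) + T_w⁴ = 183/(0.90·5.67×10⁻⁸·1.580) + (284)⁴
    = 2.270×10⁹ + 6.505×10⁹ = 8.775×10⁹ K⁴.

T ≈ 306 K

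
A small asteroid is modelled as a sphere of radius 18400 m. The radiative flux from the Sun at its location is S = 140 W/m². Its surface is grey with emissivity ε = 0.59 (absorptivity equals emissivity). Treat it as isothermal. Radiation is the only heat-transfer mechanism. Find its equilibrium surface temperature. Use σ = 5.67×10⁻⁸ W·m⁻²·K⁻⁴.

At equilibrium, absorbed power = emitted power.
Absorbing cross-section = πr² = 1.064×10⁹ m²; emitting surface = 4πr² = 4.254×10⁹ m² (ratio 4).
εS·A_cross = εσ·A_surf·T⁴  ⇒  T⁴ = S/(4σ)   (ε cancels).
T⁴ = 140/(4·5.67×10⁻⁸) = 6.173×10⁸ K⁴.
T = (6.173×10⁸)^(1/4).

T ≈ 158 K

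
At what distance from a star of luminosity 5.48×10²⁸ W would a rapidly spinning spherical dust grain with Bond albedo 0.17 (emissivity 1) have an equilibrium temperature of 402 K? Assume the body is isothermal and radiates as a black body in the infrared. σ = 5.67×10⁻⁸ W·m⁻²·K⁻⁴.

d ≈ 7.82×10¹¹ m

For an isothermal black-emitting sphere, (1−a)S·πr² = σ·4πr²·T⁴ ⇒ S = 4σT⁴/(1−a).
S = 4·5.67×10⁻⁸·(402)⁴/0.830 = 7136 W/m².
Flux falls as S = L/(4πd²), so d = √(L/(4πS)) = √(5.48×10²⁸/(4π·7136)).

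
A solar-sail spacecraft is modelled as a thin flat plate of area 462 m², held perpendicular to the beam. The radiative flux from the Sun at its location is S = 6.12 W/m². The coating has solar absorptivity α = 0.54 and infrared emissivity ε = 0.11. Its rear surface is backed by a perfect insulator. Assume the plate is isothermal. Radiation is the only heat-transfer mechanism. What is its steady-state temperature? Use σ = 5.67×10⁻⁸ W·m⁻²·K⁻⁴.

T ≈ 152 K

At equilibrium, absorbed power = emitted power.
Absorbing cross-section = A = 462.0 m²; emitting surface = A = 462.0 m² (ratio 1).
αS·A_cross = εσ·A_surf·T⁴  ⇒  T⁴ = αS/(ε·1σ).
T⁴ = 0.540·6.12/(0.11·1·5.67×10⁻⁸) = 5.299×10⁸ K⁴.
T = (5.299×10⁸)^(1/4).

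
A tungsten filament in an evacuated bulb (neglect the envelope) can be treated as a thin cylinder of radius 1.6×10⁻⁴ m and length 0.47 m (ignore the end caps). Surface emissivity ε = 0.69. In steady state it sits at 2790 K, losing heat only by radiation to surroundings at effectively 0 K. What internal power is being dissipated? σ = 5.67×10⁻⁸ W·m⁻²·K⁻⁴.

Steady state: P = εσA T⁴.
A = 2πrL = 4.725×10⁻⁴ m²; T⁴ = (2790)⁴ = 6.059×10¹³ K⁴.
P = 0.69 × 5.67×10⁻⁸ × 4.725×10⁻⁴ × 6.059×10¹³.

P ≈ 1120 W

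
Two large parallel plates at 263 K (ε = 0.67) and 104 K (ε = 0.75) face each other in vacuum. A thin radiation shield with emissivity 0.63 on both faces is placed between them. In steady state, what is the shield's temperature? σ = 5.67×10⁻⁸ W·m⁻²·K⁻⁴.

T_s ≈ 220 K

In steady state the net flux on the hot side equals that on the cold side.
σ(T₁⁴−T_s⁴)/D₁ = σ(T_s⁴−T₂⁴)/D₂, with D₁ = 1/ε₁+1/ε_s−1 = 2.080, D₂ = 1/ε_s+1/ε₂−1 = 1.921.
Solve for T_s⁴: T_s⁴ = (D₂·T₁⁴ + D₁·T₂⁴)/(D₁+D₂) = 2.358×10⁹ K⁴.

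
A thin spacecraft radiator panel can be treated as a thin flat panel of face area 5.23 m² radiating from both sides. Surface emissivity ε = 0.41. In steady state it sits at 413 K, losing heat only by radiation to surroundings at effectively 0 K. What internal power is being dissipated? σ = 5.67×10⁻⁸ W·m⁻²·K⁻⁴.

P ≈ 7070 W

Steady state: P = εσA T⁴.
A = 2·5.23 = 10.46 m²; T⁴ = (413)⁴ = 2.909×10¹⁰ K⁴.
P = 0.41 × 5.67×10⁻⁸ × 10.46 × 2.909×10¹⁰.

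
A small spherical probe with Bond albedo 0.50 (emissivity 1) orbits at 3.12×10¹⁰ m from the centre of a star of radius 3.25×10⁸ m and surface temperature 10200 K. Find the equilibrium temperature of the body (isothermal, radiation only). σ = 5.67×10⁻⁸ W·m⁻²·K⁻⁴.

The star's surface emits σT_*⁴; at distance d the flux is S = σT_*⁴(R_*/d)².
S = 5.67×10⁻⁸·(10200)⁴·(3.25×10⁸/3.12×10¹⁰)² = 66590 W/m².
For an isothermal sphere T⁴ = (1−a)S/(4σ) = 1.468×10¹¹ K⁴.

T ≈ 619 K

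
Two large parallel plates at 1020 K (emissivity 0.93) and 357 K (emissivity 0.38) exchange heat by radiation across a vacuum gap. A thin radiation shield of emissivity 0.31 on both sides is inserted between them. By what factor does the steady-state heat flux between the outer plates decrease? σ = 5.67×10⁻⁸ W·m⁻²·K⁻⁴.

factor ≈ 3.01

Without shield: q₀ = σΔ(T⁴)/(1/ε₁+1/ε₂−1) with denominator 2.707.
With shield the two gaps are in series; the resistances add: (1/ε₁+1/ε_s−1)+(1/ε_s+1/ε₂−1) = 3.301+4.857 = 8.158.
Heat-flux ratio q₀/q = 8.158/2.707.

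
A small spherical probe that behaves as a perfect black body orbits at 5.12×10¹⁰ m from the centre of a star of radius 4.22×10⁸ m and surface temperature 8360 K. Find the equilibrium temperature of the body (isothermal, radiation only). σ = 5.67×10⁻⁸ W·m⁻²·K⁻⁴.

The star's surface emits σT_*⁴; at distance d the flux is S = σT_*⁴(R_*/d)².
S = 5.67×10⁻⁸·(8360)⁴·(4.22×10⁸/5.12×10¹⁰)² = 18810 W/m².
For an isothermal sphere T⁴ = (1−a)S/(4σ) = 8.296×10¹⁰ K⁴.

T ≈ 537 K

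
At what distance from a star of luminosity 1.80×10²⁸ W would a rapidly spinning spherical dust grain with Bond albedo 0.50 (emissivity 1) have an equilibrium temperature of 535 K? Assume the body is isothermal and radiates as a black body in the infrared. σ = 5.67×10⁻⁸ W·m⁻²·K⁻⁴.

For an isothermal black-emitting sphere, (1−a)S·πr² = σ·4πr²·T⁴ ⇒ S = 4σT⁴/(1−a).
S = 4·5.67×10⁻⁸·(535)⁴/0.500 = 37160 W/m².
Flux falls as S = L/(4πd²), so d = √(L/(4πS)) = √(1.80×10²⁸/(4π·37160)).

d ≈ 1.96×10¹¹ m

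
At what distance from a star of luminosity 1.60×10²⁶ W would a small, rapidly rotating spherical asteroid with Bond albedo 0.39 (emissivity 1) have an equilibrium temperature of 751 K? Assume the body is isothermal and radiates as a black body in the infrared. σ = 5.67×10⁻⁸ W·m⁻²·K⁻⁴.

d ≈ 1.04×10¹⁰ m

For an isothermal black-emitting sphere, (1−a)S·πr² = σ·4πr²·T⁴ ⇒ S = 4σT⁴/(1−a).
S = 4·5.67×10⁻⁸·(751)⁴/0.610 = 1.183×10⁵ W/m².
Flux falls as S = L/(4πd²), so d = √(L/(4πS)) = √(1.60×10²⁶/(4π·1.183×10⁵)).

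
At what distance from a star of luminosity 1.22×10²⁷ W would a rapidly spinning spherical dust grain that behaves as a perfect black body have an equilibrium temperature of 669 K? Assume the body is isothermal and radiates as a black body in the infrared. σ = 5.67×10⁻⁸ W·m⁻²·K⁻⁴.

d ≈ 4.62×10¹⁰ m

For an isothermal black-emitting sphere, (1−a)S·πr² = σ·4πr²·T⁴ ⇒ S = 4σT⁴/(1−a).
S = 4·5.67×10⁻⁸·(669)⁴/1.00 = 45430 W/m².
Flux falls as S = L/(4πd²), so d = √(L/(4πS)) = √(1.22×10²⁷/(4π·45430)).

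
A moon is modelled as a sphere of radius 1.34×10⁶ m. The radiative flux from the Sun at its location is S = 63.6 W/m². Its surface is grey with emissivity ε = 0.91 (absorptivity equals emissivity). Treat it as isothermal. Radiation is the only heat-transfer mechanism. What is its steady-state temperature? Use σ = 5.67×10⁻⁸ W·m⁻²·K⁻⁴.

At equilibrium, absorbed power = emitted power.
Absorbing cross-section = πr² = 5.641×10¹² m²; emitting surface = 4πr² = 2.256×10¹³ m² (ratio 4).
εS·A_cross = εσ·A_surf·T⁴  ⇒  T⁴ = S/(4σ)   (ε cancels).
T⁴ = 63.6/(4·5.67×10⁻⁸) = 2.804×10⁸ K⁴.
T = (2.804×10⁸)^(1/4).

T ≈ 129 K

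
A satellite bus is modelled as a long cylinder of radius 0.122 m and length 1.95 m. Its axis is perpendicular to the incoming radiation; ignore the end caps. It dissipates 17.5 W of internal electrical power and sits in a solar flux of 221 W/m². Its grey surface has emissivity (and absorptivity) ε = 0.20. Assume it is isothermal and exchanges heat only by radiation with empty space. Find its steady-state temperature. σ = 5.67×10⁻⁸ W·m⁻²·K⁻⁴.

At steady state, absorbed solar power + internal power = radiated power.
Absorbed: α·S·A_cross = 0.20·221·0.4758 = 21.03 W (cross-section 2rL).
Total input = 21.03 + 17.5 = 38.53 W.
Radiated: εσ·A_surf·T⁴ with A_surf = 2πrL = 1.495 m².
T⁴ = 38.53/(0.20·5.67×10⁻⁸·1.495) = 2.273×10⁹ K⁴.

T ≈ 218 K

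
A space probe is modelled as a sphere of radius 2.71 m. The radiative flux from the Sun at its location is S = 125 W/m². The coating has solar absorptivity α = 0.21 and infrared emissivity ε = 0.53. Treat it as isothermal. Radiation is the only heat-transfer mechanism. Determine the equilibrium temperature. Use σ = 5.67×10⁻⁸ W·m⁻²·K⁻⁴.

T ≈ 122 K

At equilibrium, absorbed power = emitted power.
Absorbing cross-section = πr² = 23.07 m²; emitting surface = 4πr² = 92.29 m² (ratio 4).
αS·A_cross = εσ·A_surf·T⁴  ⇒  T⁴ = αS/(ε·4σ).
T⁴ = 0.210·125/(0.53·4·5.67×10⁻⁸) = 2.184×10⁸ K⁴.
T = (2.184×10⁸)^(1/4).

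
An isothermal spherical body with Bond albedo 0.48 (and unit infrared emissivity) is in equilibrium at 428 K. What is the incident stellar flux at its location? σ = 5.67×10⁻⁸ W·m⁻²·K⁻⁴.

S ≈ 14600 W/m²

(1−a)S·πr² = σ·4πr²·T⁴ ⇒ S = 4σT⁴/(1−a).
S = 4·5.67×10⁻⁸·3.356×10¹⁰/0.520.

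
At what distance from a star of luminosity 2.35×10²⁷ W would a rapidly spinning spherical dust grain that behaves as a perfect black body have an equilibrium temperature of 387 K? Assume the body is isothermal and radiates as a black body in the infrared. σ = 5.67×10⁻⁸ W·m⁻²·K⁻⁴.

d ≈ 1.92×10¹¹ m

For an isothermal black-emitting sphere, (1−a)S·πr² = σ·4πr²·T⁴ ⇒ S = 4σT⁴/(1−a).
S = 4·5.67×10⁻⁸·(387)⁴/1.00 = 5087 W/m².
Flux falls as S = L/(4πd²), so d = √(L/(4πS)) = √(2.35×10²⁷/(4π·5087)).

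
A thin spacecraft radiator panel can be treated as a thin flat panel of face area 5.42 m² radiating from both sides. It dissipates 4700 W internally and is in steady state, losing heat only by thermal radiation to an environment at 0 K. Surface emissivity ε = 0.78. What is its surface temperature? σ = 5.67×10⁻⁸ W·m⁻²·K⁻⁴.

Steady state: internal power = radiated power, P = εσA T⁴.
Radiating area A = 2·5.42 = 10.84 m².
T⁴ = P/(εσA) = 4700/(0.78·5.67×10⁻⁸·10.84) = 9.804×10⁹ K⁴.
T = (9.804×10⁹)^(1/4).

T ≈ 315 K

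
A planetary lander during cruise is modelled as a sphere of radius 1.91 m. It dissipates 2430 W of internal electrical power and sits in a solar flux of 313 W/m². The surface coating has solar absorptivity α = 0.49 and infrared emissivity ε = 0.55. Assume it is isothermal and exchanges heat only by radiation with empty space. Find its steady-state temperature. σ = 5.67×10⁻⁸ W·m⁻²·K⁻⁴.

T ≈ 233 K

At steady state, absorbed solar power + internal power = radiated power.
Absorbed: α·S·A_cross = 0.49·313·11.46 = 1758 W (cross-section πr²).
Total input = 1758 + 2430 = 4188 W.
Radiated: εσ·A_surf·T⁴ with A_surf = 4πr² = 45.84 m².
T⁴ = 4188/(0.55·5.67×10⁻⁸·45.84) = 2.929×10⁹ K⁴.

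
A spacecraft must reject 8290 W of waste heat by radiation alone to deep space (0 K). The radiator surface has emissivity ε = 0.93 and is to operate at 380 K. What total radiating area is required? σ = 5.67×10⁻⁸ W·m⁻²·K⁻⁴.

P = εσA T⁴ ⇒ A = P/(εσT⁴).
T⁴ = 2.085×10¹⁰ K⁴.
A = 8290/(0.93 × 5.67×10⁻⁸ × 2.085×10¹⁰).

A ≈ 7.54 m²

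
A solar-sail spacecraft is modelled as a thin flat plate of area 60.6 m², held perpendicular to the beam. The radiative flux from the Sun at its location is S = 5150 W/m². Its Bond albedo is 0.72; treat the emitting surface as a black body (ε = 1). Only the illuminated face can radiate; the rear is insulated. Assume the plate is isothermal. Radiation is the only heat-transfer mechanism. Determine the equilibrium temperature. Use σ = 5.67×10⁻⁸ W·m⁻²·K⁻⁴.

T ≈ 399 K

At equilibrium, absorbed power = emitted power.
Absorbing cross-section = A = 60.60 m²; emitting surface = A = 60.60 m² (ratio 1).
(1−a)S·A_cross = εσ·A_surf·T⁴  ⇒  T⁴ = (1−a)S/(1σ).
T⁴ = 0.280·5150/(1·5.67×10⁻⁸) = 2.543×10¹⁰ K⁴.
T = (2.543×10¹⁰)^(1/4).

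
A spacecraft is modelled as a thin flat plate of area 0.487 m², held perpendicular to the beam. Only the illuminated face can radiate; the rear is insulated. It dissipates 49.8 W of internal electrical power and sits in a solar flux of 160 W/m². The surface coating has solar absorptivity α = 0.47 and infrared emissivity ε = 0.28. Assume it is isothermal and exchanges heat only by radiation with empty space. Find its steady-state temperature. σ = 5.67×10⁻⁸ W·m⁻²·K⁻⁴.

At steady state, absorbed solar power + internal power = radiated power.
Absorbed: α·S·A_cross = 0.47·160·0.4870 = 36.62 W (cross-section A).
Total input = 36.62 + 49.8 = 86.42 W.
Radiated: εσ·A_surf·T⁴ with A_surf = A = 0.4870 m².
T⁴ = 86.42/(0.28·5.67×10⁻⁸·0.4870) = 1.118×10¹⁰ K⁴.

T ≈ 325 K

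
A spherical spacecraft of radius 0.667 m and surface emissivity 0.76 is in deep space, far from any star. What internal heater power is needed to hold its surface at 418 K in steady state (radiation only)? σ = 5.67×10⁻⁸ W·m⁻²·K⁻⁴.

P = εσ·4πr²·T⁴.
4πr² = 5.591 m²; T⁴ = 3.053×10¹⁰ K⁴.
P = 0.76·5.67×10⁻⁸·5.591·3.053×10¹⁰.

P ≈ 7350 W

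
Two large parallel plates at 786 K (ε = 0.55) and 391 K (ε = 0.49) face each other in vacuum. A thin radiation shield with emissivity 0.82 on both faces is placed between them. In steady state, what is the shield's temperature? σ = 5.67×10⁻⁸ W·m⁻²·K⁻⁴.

T_s ≈ 678 K

In steady state the net flux on the hot side equals that on the cold side.
σ(T₁⁴−T_s⁴)/D₁ = σ(T_s⁴−T₂⁴)/D₂, with D₁ = 1/ε₁+1/ε_s−1 = 2.038, D₂ = 1/ε_s+1/ε₂−1 = 2.260.
Solve for T_s⁴: T_s⁴ = (D₂·T₁⁴ + D₁·T₂⁴)/(D₁+D₂) = 2.118×10¹¹ K⁴.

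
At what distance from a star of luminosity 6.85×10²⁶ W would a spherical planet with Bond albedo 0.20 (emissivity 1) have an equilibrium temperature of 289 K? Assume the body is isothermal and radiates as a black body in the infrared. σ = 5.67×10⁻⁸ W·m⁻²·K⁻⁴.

For an isothermal black-emitting sphere, (1−a)S·πr² = σ·4πr²·T⁴ ⇒ S = 4σT⁴/(1−a).
S = 4·5.67×10⁻⁸·(289)⁴/0.800 = 1978 W/m².
Flux falls as S = L/(4πd²), so d = √(L/(4πS)) = √(6.85×10²⁶/(4π·1978)).

d ≈ 1.66×10¹¹ m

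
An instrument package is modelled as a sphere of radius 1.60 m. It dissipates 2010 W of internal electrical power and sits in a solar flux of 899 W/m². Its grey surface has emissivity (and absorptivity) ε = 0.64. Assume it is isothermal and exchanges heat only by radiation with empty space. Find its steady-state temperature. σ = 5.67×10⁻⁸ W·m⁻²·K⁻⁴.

At steady state, absorbed solar power + internal power = radiated power.
Absorbed: α·S·A_cross = 0.64·899·8.042 = 4627 W (cross-section πr²).
Total input = 4627 + 2010 = 6637 W.
Radiated: εσ·A_surf·T⁴ with A_surf = 4πr² = 32.17 m².
T⁴ = 6637/(0.64·5.67×10⁻⁸·32.17) = 5.686×10⁹ K⁴.

T ≈ 275 K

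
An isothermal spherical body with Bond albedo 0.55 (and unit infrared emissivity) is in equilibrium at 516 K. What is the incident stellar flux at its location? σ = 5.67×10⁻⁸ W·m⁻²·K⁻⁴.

S ≈ 35700 W/m²

(1−a)S·πr² = σ·4πr²·T⁴ ⇒ S = 4σT⁴/(1−a).
S = 4·5.67×10⁻⁸·7.089×10¹⁰/0.450.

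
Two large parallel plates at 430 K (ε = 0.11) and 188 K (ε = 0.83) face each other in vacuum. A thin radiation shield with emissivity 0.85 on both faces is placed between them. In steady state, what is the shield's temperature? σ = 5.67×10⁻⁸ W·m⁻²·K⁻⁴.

In steady state the net flux on the hot side equals that on the cold side.
σ(T₁⁴−T_s⁴)/D₁ = σ(T_s⁴−T₂⁴)/D₂, with D₁ = 1/ε₁+1/ε_s−1 = 9.267, D₂ = 1/ε_s+1/ε₂−1 = 1.381.
Solve for T_s⁴: T_s⁴ = (D₂·T₁⁴ + D₁·T₂⁴)/(D₁+D₂) = 5.522×10⁹ K⁴.

T_s ≈ 273 K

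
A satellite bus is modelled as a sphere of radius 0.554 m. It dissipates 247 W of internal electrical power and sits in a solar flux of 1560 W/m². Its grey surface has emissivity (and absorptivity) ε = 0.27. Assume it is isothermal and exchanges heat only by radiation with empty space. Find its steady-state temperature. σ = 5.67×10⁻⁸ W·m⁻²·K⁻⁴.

At steady state, absorbed solar power + internal power = radiated power.
Absorbed: α·S·A_cross = 0.27·1560·0.9642 = 406.1 W (cross-section πr²).
Total input = 406.1 + 247 = 653.1 W.
Radiated: εσ·A_surf·T⁴ with A_surf = 4πr² = 3.857 m².
T⁴ = 653.1/(0.27·5.67×10⁻⁸·3.857) = 1.106×10¹⁰ K⁴.

T ≈ 324 K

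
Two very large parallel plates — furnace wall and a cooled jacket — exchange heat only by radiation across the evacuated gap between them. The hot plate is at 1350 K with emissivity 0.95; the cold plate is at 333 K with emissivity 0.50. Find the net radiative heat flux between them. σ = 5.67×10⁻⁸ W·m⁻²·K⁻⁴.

For two infinite grey parallel plates, q = σ(T₁⁴ − T₂⁴)/(1/ε₁ + 1/ε₂ − 1).
T₁⁴ − T₂⁴ = 3.322×10¹² − 1.230×10¹⁰ = 3.309×10¹² K⁴.
1/ε₁ + 1/ε₂ − 1 = 1.053 + 2.000 − 1 = 2.053.
q = 5.67×10⁻⁸ × 3.309×10¹² / 2.053.

q ≈ 91400 W/m²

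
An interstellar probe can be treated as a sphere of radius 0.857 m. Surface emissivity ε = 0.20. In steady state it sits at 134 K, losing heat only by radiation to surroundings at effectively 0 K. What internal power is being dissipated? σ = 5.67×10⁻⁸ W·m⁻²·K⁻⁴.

Steady state: P = εσA T⁴.
A = 4πr² = 9.229 m²; T⁴ = (134)⁴ = 3.224×10⁸ K⁴.
P = 0.20 × 5.67×10⁻⁸ × 9.229 × 3.224×10⁸.

P ≈ 33.7 W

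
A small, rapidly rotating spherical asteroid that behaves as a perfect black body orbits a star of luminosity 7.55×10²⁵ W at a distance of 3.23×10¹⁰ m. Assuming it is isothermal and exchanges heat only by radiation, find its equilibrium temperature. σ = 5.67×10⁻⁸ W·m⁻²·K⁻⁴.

T ≈ 399 K

First find the stellar flux at distance d: S = L/(4πd²) = 7.55×10²⁵/(4π·(3.23×10¹⁰)²) = 5759 W/m².
For an isothermal sphere, absorbed (1−a)S·πr² = emitted σ·4πr²·T⁴, so T⁴ = (1−a)S/(4σ).
T⁴ = 1.00·5759/(4·5.67×10⁻⁸) = 2.539×10¹⁰ K⁴.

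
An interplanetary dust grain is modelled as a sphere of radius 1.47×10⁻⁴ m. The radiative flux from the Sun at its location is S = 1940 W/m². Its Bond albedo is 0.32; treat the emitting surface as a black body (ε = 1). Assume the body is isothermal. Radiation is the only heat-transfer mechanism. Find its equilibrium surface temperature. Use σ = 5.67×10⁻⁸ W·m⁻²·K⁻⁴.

T ≈ 276 K

At equilibrium, absorbed power = emitted power.
Absorbing cross-section = πr² = 6.789×10⁻⁸ m²; emitting surface = 4πr² = 2.715×10⁻⁷ m² (ratio 4).
(1−a)S·A_cross = εσ·A_surf·T⁴  ⇒  T⁴ = (1−a)S/(4σ).
T⁴ = 0.680·1940/(4·5.67×10⁻⁸) = 5.817×10⁹ K⁴.
T = (5.817×10⁹)^(1/4).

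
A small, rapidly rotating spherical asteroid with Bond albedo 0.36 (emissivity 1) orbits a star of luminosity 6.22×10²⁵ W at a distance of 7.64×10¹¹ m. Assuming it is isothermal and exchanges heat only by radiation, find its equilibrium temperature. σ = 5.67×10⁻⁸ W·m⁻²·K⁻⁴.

First find the stellar flux at distance d: S = L/(4πd²) = 6.22×10²⁵/(4π·(7.64×10¹¹)²) = 8.480 W/m².
For an isothermal sphere, absorbed (1−a)S·πr² = emitted σ·4πr²·T⁴, so T⁴ = (1−a)S/(4σ).
T⁴ = 0.640·8.480/(4·5.67×10⁻⁸) = 2.393×10⁷ K⁴.

T ≈ 69.9 K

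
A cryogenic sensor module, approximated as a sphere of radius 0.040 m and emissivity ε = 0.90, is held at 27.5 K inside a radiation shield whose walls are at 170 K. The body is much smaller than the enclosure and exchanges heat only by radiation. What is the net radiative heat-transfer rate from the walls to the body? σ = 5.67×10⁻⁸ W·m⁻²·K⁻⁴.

P_net ≈ 0.856 W

For a small grey body in a large enclosure: P_net = εσA(T_body⁴ − T_wall⁴).
A = 4πr² = 0.02011 m²; T_body⁴ − T_wall⁴ = 5.719×10⁵ − 8.352×10⁸ = -8.346×10⁸ K⁴.
|P_net| = 0.90·5.67×10⁻⁸·0.02011·8.346×10⁸.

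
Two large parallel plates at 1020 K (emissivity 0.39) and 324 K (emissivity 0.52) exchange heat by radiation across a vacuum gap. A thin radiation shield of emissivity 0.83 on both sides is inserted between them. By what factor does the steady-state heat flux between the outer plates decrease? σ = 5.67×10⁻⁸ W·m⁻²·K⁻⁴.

Without shield: q₀ = σΔ(T⁴)/(1/ε₁+1/ε₂−1) with denominator 3.487.
With shield the two gaps are in series; the resistances add: (1/ε₁+1/ε_s−1)+(1/ε_s+1/ε₂−1) = 2.769+2.128 = 4.897.
Heat-flux ratio q₀/q = 4.897/3.487.

factor ≈ 1.40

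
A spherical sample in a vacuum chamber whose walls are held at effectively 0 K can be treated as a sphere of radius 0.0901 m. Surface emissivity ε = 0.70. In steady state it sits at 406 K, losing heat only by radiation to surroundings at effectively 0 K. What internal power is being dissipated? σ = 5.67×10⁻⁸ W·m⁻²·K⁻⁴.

Steady state: P = εσA T⁴.
A = 4πr² = 0.1020 m²; T⁴ = (406)⁴ = 2.717×10¹⁰ K⁴.
P = 0.70 × 5.67×10⁻⁸ × 0.1020 × 2.717×10¹⁰.

P ≈ 110 W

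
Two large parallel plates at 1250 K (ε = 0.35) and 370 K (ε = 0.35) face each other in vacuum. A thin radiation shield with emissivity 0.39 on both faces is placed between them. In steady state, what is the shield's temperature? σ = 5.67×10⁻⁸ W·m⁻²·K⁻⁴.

T_s ≈ 1050 K

In steady state the net flux on the hot side equals that on the cold side.
σ(T₁⁴−T_s⁴)/D₁ = σ(T_s⁴−T₂⁴)/D₂, with D₁ = 1/ε₁+1/ε_s−1 = 4.421, D₂ = 1/ε_s+1/ε₂−1 = 4.421.
Solve for T_s⁴: T_s⁴ = (D₂·T₁⁴ + D₁·T₂⁴)/(D₁+D₂) = 1.230×10¹² K⁴.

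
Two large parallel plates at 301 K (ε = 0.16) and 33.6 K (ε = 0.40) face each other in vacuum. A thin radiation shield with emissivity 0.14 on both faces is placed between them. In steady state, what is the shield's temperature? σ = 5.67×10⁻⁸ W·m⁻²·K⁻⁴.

T_s ≈ 241 K

In steady state the net flux on the hot side equals that on the cold side.
σ(T₁⁴−T_s⁴)/D₁ = σ(T_s⁴−T₂⁴)/D₂, with D₁ = 1/ε₁+1/ε_s−1 = 12.39, D₂ = 1/ε_s+1/ε₂−1 = 8.643.
Solve for T_s⁴: T_s⁴ = (D₂·T₁⁴ + D₁·T₂⁴)/(D₁+D₂) = 3.373×10⁹ K⁴.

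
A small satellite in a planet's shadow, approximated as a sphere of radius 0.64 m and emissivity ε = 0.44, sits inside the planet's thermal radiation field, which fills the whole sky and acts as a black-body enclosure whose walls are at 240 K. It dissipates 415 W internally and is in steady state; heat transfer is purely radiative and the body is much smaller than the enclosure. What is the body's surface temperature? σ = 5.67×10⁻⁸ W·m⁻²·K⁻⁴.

T ≈ 284 K

For a small grey body in a large enclosure, net radiated power = εσA(T⁴ − T_w⁴).
Steady state: P = εσA(T⁴ − T_w⁴) with A = 4πr² = 5.147 m².
T⁴ = P/(εσA) + T_w⁴ = 415/(0.44·5.67×10⁻⁸·5.147) + (240)⁴
    = 3.232×10⁹ + 3.318×10⁹ = 6.550×10⁹ K⁴.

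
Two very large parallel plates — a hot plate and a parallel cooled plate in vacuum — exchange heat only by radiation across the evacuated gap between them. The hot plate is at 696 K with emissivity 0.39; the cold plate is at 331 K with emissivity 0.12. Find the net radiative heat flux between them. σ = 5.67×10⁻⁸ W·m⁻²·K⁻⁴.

For two infinite grey parallel plates, q = σ(T₁⁴ − T₂⁴)/(1/ε₁ + 1/ε₂ − 1).
T₁⁴ − T₂⁴ = 2.347×10¹¹ − 1.200×10¹⁰ = 2.227×10¹¹ K⁴.
1/ε₁ + 1/ε₂ − 1 = 2.564 + 8.333 − 1 = 9.897.
q = 5.67×10⁻⁸ × 2.227×10¹¹ / 9.897.

q ≈ 1280 W/m²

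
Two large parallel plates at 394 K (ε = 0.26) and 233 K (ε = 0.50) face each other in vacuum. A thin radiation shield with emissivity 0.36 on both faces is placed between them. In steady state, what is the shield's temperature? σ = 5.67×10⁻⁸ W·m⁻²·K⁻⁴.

T_s ≈ 327 K

In steady state the net flux on the hot side equals that on the cold side.
σ(T₁⁴−T_s⁴)/D₁ = σ(T_s⁴−T₂⁴)/D₂, with D₁ = 1/ε₁+1/ε_s−1 = 5.624, D₂ = 1/ε_s+1/ε₂−1 = 3.778.
Solve for T_s⁴: T_s⁴ = (D₂·T₁⁴ + D₁·T₂⁴)/(D₁+D₂) = 1.145×10¹⁰ K⁴.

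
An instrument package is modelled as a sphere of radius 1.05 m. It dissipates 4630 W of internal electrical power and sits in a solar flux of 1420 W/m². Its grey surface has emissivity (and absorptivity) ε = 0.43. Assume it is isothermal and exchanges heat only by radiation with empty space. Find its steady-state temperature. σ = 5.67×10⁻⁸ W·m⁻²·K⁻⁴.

At steady state, absorbed solar power + internal power = radiated power.
Absorbed: α·S·A_cross = 0.43·1420·3.464 = 2115 W (cross-section πr²).
Total input = 2115 + 4630 = 6745 W.
Radiated: εσ·A_surf·T⁴ with A_surf = 4πr² = 13.85 m².
T⁴ = 6745/(0.43·5.67×10⁻⁸·13.85) = 1.997×10¹⁰ K⁴.

T ≈ 376 K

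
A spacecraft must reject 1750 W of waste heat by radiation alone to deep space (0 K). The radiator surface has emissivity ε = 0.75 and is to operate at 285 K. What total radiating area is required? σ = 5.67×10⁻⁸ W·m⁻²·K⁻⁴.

P = εσA T⁴ ⇒ A = P/(εσT⁴).
T⁴ = 6.598×10⁹ K⁴.
A = 1750/(0.75 × 5.67×10⁻⁸ × 6.598×10⁹).

A ≈ 6.24 m²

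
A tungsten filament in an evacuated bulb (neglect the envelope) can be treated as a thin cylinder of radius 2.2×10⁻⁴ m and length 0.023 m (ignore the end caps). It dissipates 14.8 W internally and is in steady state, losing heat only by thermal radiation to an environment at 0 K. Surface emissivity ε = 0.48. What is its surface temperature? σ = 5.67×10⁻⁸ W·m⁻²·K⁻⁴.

Steady state: internal power = radiated power, P = εσA T⁴.
Radiating area A = 2πrL = 3.179×10⁻⁵ m².
T⁴ = P/(εσA) = 14.8/(0.48·5.67×10⁻⁸·3.179×10⁻⁵) = 1.710×10¹³ K⁴.
T = (1.710×10¹³)^(1/4).

T ≈ 2030 K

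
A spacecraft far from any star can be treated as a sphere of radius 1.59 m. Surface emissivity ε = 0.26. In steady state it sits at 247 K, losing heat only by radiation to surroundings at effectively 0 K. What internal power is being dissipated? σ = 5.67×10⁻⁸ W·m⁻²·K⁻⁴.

P ≈ 1740 W

Steady state: P = εσA T⁴.
A = 4πr² = 31.77 m²; T⁴ = (247)⁴ = 3.722×10⁹ K⁴.
P = 0.26 × 5.67×10⁻⁸ × 31.77 × 3.722×10⁹.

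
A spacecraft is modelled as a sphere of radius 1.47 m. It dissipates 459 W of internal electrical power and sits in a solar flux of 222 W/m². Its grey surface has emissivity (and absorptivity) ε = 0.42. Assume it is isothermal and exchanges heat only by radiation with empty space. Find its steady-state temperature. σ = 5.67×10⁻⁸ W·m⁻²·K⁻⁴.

T ≈ 203 K

At steady state, absorbed solar power + internal power = radiated power.
Absorbed: α·S·A_cross = 0.42·222·6.789 = 633.0 W (cross-section πr²).
Total input = 633.0 + 459 = 1092 W.
Radiated: εσ·A_surf·T⁴ with A_surf = 4πr² = 27.15 m².
T⁴ = 1092/(0.42·5.67×10⁻⁸·27.15) = 1.689×10⁹ K⁴.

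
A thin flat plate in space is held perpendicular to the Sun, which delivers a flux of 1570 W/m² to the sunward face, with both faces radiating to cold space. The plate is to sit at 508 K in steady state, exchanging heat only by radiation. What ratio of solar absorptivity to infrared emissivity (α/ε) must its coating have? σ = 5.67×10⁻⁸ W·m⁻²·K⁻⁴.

Balance: αS·A = εσ·2A·T⁴ ⇒ α/ε = 2σT⁴/S.
α/ε = 2·5.67×10⁻⁸·(508)⁴/1570 = 2·5.67×10⁻⁸·6.660×10¹⁰/1570.

α/ε ≈ 4.81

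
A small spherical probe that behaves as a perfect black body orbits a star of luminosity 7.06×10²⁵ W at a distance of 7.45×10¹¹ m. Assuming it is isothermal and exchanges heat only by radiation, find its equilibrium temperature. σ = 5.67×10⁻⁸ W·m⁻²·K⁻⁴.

T ≈ 81.7 K

First find the stellar flux at distance d: S = L/(4πd²) = 7.06×10²⁵/(4π·(7.45×10¹¹)²) = 10.12 W/m².
For an isothermal sphere, absorbed (1−a)S·πr² = emitted σ·4πr²·T⁴, so T⁴ = (1−a)S/(4σ).
T⁴ = 1.00·10.12/(4·5.67×10⁻⁸) = 4.463×10⁷ K⁴.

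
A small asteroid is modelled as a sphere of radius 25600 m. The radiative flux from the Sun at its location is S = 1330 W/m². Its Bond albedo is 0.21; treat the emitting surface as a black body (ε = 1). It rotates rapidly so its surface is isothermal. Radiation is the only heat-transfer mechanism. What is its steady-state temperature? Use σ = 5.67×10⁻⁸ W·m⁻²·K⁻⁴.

T ≈ 261 K

At equilibrium, absorbed power = emitted power.
Absorbing cross-section = πr² = 2.059×10⁹ m²; emitting surface = 4πr² = 8.235×10⁹ m² (ratio 4).
(1−a)S·A_cross = εσ·A_surf·T⁴  ⇒  T⁴ = (1−a)S/(4σ).
T⁴ = 0.790·1330/(4·5.67×10⁻⁸) = 4.633×10⁹ K⁴.
T = (4.633×10⁹)^(1/4).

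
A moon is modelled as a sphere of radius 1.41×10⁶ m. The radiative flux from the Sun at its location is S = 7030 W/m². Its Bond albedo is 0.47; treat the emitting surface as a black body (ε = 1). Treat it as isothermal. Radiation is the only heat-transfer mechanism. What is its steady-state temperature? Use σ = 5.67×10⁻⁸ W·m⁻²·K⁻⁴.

At equilibrium, absorbed power = emitted power.
Absorbing cross-section = πr² = 6.246×10¹² m²; emitting surface = 4πr² = 2.498×10¹³ m² (ratio 4).
(1−a)S·A_cross = εσ·A_surf·T⁴  ⇒  T⁴ = (1−a)S/(4σ).
T⁴ = 0.530·7030/(4·5.67×10⁻⁸) = 1.643×10¹⁰ K⁴.
T = (1.643×10¹⁰)^(1/4).

T ≈ 358 K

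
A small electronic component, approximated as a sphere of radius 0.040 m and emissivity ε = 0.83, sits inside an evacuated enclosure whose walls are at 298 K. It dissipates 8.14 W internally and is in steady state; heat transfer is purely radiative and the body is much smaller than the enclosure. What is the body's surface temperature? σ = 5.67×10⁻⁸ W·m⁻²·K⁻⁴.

For a small grey body in a large enclosure, net radiated power = εσA(T⁴ − T_w⁴).
Steady state: P = εσA(T⁴ − T_w⁴) with A = 4πr² = 0.02011 m².
T⁴ = P/(εσA) + T_w⁴ = 8.14/(0.83·5.67×10⁻⁸·0.02011) + (298)⁴
    = 8.603×10⁹ + 7.886×10⁹ = 1.649×10¹⁰ K⁴.

T ≈ 358 K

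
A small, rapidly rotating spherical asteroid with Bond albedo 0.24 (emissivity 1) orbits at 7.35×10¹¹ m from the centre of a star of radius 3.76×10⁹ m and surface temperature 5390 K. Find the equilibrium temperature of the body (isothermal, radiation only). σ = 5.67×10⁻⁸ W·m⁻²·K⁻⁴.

The star's surface emits σT_*⁴; at distance d the flux is S = σT_*⁴(R_*/d)².
S = 5.67×10⁻⁸·(5390)⁴·(3.76×10⁹/7.35×10¹¹)² = 1252 W/m².
For an isothermal sphere T⁴ = (1−a)S/(4σ) = 4.197×10⁹ K⁴.

T ≈ 255 K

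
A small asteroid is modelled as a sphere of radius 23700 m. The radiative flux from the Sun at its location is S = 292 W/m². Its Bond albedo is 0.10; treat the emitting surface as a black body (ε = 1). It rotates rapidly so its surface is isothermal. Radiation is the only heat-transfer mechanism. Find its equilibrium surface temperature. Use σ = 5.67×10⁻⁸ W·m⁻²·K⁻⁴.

T ≈ 184 K

At equilibrium, absorbed power = emitted power.
Absorbing cross-section = πr² = 1.765×10⁹ m²; emitting surface = 4πr² = 7.058×10⁹ m² (ratio 4).
(1−a)S·A_cross = εσ·A_surf·T⁴  ⇒  T⁴ = (1−a)S/(4σ).
T⁴ = 0.900·292/(4·5.67×10⁻⁸) = 1.159×10⁹ K⁴.
T = (1.159×10⁹)^(1/4).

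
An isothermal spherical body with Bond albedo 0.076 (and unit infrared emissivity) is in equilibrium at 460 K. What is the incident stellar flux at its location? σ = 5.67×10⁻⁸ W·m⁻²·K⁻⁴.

(1−a)S·πr² = σ·4πr²·T⁴ ⇒ S = 4σT⁴/(1−a).
S = 4·5.67×10⁻⁸·4.477×10¹⁰/0.924.

S ≈ 11000 W/m²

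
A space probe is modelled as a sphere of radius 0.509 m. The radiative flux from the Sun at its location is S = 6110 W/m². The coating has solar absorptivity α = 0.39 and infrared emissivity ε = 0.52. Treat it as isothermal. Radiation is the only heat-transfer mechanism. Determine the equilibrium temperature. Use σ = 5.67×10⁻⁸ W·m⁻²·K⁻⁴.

T ≈ 377 K

At equilibrium, absorbed power = emitted power.
Absorbing cross-section = πr² = 0.8139 m²; emitting surface = 4πr² = 3.256 m² (ratio 4).
αS·A_cross = εσ·A_surf·T⁴  ⇒  T⁴ = αS/(ε·4σ).
T⁴ = 0.390·6110/(0.52·4·5.67×10⁻⁸) = 2.021×10¹⁰ K⁴.
T = (2.021×10¹⁰)^(1/4).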